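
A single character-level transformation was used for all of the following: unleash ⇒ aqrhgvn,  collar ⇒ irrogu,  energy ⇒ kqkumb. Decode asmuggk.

A repeating key of period 2 is used — shifts +6, +3 over and over.
Decoding asmuggk: a−6=u, s−3=p, m−6=g, u−3=r, g−6=a, g−3=d, k−6=e.

upgrade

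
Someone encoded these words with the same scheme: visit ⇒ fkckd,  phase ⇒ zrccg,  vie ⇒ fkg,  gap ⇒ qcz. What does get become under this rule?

Vowels shift forward by 2 and consonants shift forward by 10.
For get: g(cons)+10=q, e(vowel)+2=g, t(cons)+10=d.

qgd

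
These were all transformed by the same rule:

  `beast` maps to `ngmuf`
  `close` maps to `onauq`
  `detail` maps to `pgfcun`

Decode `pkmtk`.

Shifts by position in beast: pos 0: b→n (+12), pos 1: e→g (+2), pos 2: a→m (+12), pos 3: s→u (+2) — repeating every 2. The shifts repeat in a cycle of length 2: positions 0,1,… shift by +12, +2, then the pattern repeats.
Reversing it on pkmtk: p−12=d, k−2=i, m−12=a, t−2=r, k−12=y.

diary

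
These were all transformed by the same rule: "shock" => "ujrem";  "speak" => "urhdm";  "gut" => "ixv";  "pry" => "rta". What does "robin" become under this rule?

trdlp

The shift depends on letter class: consonant s→u is +2, but vowel o→r is +3. Vowels shift forward by 3 and consonants shift forward by 2.
For robin: r(cons)+2=t, o(vowel)+3=r, b(cons)+2=d, i(vowel)+3=l, n(cons)+2=p.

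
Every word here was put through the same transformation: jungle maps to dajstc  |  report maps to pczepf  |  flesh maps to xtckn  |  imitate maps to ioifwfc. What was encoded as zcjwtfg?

penalty

This is an affine cipher: with a=0,…,z=25, each position x becomes (21x+22) mod 26.
Undoing it on zcjwtfg: z(25)→5·(25−22)≡15=p; c(2)→5·(2−22)≡4=e; j(9)→5·(9−22)≡13=n; w(22)→5·(22−22)≡0=a; t(19)→5·(19−22)≡11=l; f(5)→5·(5−22)≡19=t; g(6)→5·(6−22)≡24=y (all mod 26).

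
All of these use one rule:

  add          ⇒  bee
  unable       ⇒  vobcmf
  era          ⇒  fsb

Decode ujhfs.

Each letter is shifted forward by 1 in the alphabet (a Caesar shift of +1).
Reversing it on ujhfs: u−1=t, j−1=i, h−1=g, f−1=e, s−1=r.

tiger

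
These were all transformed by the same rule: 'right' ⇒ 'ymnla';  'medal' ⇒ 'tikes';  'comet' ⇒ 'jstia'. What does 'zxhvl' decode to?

The shifts repeat in a cycle of length 2: positions 0,1,… shift by +7, +4, then the pattern repeats.
Decoding zxhvl: z−7=s, x−4=t, h−7=a, v−4=r, l−7=e.

stare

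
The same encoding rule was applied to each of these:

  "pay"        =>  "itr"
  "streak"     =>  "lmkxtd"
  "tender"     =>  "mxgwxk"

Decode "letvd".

slack

Compare letters: p→i is +19, a→t is +19, y→r is +19 — a constant shift. Every letter moves 19 places later in the alphabet, wrapping around z→a.
Decoding letvd: l−19=s, e−19=l, t−19=a, v−19=c, d−19=k.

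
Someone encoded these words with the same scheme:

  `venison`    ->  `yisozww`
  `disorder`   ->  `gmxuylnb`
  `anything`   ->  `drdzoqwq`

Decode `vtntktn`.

In venison: v→y is +3, e→i is +4, n→s is +5, i→o is +6 — the shift increases by 1 each position. Letter i (0-indexed) is shifted by i+3, so successive shifts are 3, 4, 5, ….
Undoing it on vtntktn: v−3=s, t−4=p, n−5=i, t−6=n, k−7=d, t−8=l, n−9=e.

spindle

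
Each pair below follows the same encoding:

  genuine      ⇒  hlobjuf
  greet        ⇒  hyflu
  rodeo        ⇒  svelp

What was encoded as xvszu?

Shifts by position in genuine: pos 0: g→h (+1), pos 1: e→l (+7), pos 2: n→o (+1), pos 3: u→b (+7) — repeating every 2. The shifts repeat in a cycle of length 2: positions 0,1,… shift by +1, +7, then the pattern repeats.
Undoing it on xvszu: x−1=w, v−7=o, s−1=r, z−7=s, u−1=t.

worst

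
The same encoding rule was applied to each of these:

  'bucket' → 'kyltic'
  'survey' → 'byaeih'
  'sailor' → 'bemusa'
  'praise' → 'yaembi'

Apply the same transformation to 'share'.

bqeai

The shift depends on letter class: consonant b→k is +9, but vowel u→y is +4. The rule splits by letter class: vowels +4, consonants +9.
For share: s(cons)+9=b, h(cons)+9=q, a(vowel)+4=e, r(cons)+9=a, e(vowel)+4=i.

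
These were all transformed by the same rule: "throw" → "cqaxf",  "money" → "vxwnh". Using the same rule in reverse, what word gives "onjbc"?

Compare letters: t→c is +9, h→q is +9, r→a is +9 — a constant shift. It's a constant shift of +9 (ROT9).
Undoing it on onjbc: o−9=f, n−9=e, j−9=a, b−9=s, c−9=t.

feast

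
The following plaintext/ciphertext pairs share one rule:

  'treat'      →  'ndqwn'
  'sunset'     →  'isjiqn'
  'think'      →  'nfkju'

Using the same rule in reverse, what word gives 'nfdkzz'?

t(19)→n(13) and r(17)→d(3) fit y≡5x+22 (mod 26); the inverse of 5 mod 26 is 21. Each letter's alphabet position (a=0..z=25) is mapped through 5·x+22 mod 26 — an affine cipher.
Undoing it on nfdkzz: n(13)→21·(13−22)≡19=t; f(5)→21·(5−22)≡7=h; d(3)→21·(3−22)≡17=r; k(10)→21·(10−22)≡8=i; z(25)→21·(25−22)≡11=l; z(25)→21·(25−22)≡11=l (all mod 26).

thrill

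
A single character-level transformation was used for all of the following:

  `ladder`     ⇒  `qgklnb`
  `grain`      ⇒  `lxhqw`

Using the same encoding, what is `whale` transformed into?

bnhtn

In ladder: l→q is +5, a→g is +6, d→k is +7, d→l is +8 — the shift increases by 1 each position. Each letter shifts forward by (position + 5), i.e. 5, 6, 7, … — the shift grows by one for each successive letter.
On whale: w+5=b, h+6=n, a+7=h, l+8=t, e+9=n.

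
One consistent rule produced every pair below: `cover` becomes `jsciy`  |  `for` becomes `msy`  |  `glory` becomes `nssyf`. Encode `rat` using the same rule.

yea

The shift depends on letter class: consonant c→j is +7, but vowel o→s is +4. Two shifts are in play — +4 for a/e/i/o/u, +7 for every other letter.
Applying it to rat: r(cons)+7=y, a(vowel)+4=e, t(cons)+7=a.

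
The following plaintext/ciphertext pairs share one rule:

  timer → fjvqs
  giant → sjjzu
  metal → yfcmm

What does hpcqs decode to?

Shifts by position in timer: pos 0: t→f (+12), pos 1: i→j (+1), pos 2: m→v (+9), pos 3: e→q (+12), pos 4: r→s (+1) — repeating every 3. The shifts repeat in a cycle of length 3: positions 0,1,… shift by +12, +1, +9, then the pattern repeats.
Undoing it on hpcqs: h−12=v, p−1=o, c−9=t, q−12=e, s−1=r.

voter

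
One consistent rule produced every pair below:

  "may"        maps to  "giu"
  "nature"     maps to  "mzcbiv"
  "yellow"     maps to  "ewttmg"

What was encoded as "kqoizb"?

The output letters match the input read backwards, each shifted +8: may reversed is yam. Read the word backwards and shift each letter +8.
Reversing it on kqoizb: shift back: k−8=c, q−8=i, o−8=g, i−8=a, z−8=r, b−8=t → cigart; then reverse → tragic.

tragic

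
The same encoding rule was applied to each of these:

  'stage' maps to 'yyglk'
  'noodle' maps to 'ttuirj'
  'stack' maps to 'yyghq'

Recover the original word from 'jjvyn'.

It's a Vigenère-style cipher with numeric key [6,5]: position i shifts by key[i mod 2].
Decoding jjvyn: j−6=d, j−5=e, v−6=p, y−5=t, n−6=h.

depth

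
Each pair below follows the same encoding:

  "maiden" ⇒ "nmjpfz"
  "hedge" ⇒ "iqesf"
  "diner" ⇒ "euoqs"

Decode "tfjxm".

still

Shifts by position in maiden: pos 0: m→n (+1), pos 1: a→m (+12), pos 2: i→j (+1), pos 3: d→p (+12) — repeating every 2. The shifts repeat in a cycle of length 2: positions 0,1,… shift by +1, +12, then the pattern repeats.
Reversing it on tfjxm: t−1=s, f−12=t, j−1=i, x−12=l, m−1=l.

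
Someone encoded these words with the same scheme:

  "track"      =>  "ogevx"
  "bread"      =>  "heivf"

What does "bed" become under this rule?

hif

The output letters match the input read backwards, each shifted +4: track reversed is kcart. Read the word backwards and shift each letter +4.
Applying it to bed: reverse → deb; then shift: d+4=h, e+4=i, b+4=f.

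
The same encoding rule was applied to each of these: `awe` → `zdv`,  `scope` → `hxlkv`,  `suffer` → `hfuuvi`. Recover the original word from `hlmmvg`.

sonnet

Each pair mirrors across the alphabet (a↔z, w↔d, e↔v): positions sum to 25. Each letter is replaced by its mirror in the alphabet: a↔z, b↔y, c↔x, and so on (the Atbash cipher).
Reversing it on hlmmvg: h↔s, l↔o, m↔n, m↔n, v↔e, g↔t.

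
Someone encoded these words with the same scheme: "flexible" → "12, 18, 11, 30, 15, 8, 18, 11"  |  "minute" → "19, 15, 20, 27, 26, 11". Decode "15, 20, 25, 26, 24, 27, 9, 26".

instruct

f is letter #6 and maps to 12: an offset of 6. Each letter is replaced by its alphabet position (a=1..z=26) + 6.
Undoing it on 15, 20, 25, 26, 24, 27, 9, 26: 15→(15−6)÷1=9=i, 20→(20−6)÷1=14=n, 25→(25−6)÷1=19=s, 26→(26−6)÷1=20=t, 24→(24−6)÷1=18=r, 27→(27−6)÷1=21=u, 9→(9−6)÷1=3=c, 26→(26−6)÷1=20=t.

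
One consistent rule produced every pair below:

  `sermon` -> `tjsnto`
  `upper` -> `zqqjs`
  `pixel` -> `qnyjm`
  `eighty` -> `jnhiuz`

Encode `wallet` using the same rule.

The rule splits by letter class: vowels +5, consonants +1.
For wallet: w(cons)+1=x, a(vowel)+5=f, l(cons)+1=m, l(cons)+1=m, e(vowel)+5=j, t(cons)+1=u.

xfmmju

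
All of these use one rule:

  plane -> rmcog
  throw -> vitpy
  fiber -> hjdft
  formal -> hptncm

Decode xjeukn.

victim

Shifts by position in plane: pos 0: p→r (+2), pos 1: l→m (+1), pos 2: a→c (+2), pos 3: n→o (+1) — repeating every 2. It's a Vigenère-style cipher with numeric key [2,1]: position i shifts by key[i mod 2].
Reversing it on xjeukn: x−2=v, j−1=i, e−2=c, u−1=t, k−2=i, n−1=m.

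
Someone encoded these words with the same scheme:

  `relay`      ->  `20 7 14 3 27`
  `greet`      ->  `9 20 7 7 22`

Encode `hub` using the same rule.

10 23 4

r is letter #18 and maps to 20: an offset of 2. The number is (letter's place in the alphabet, a=1) + 2.
Applying it to hub: h=8→10, u=21→23, b=2→4.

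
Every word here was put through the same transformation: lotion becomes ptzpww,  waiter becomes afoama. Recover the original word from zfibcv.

vacuum

In lotion: l→p is +4, o→t is +5, t→z is +6, i→p is +7 — the shift increases by 1 each position. The shift increases by 1 at each position, starting from +4: 4, 5, 6, ….
Undoing it on zfibcv: z−4=v, f−5=a, i−6=c, b−7=u, c−8=u, v−9=m.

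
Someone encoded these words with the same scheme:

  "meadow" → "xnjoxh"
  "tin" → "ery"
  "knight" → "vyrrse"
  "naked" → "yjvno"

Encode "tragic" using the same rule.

ecjrrn

Vowels shift forward by 9 and consonants shift forward by 11.
On tragic: t(cons)+11=e, r(cons)+11=c, a(vowel)+9=j, g(cons)+11=r, i(vowel)+9=r, c(cons)+11=n.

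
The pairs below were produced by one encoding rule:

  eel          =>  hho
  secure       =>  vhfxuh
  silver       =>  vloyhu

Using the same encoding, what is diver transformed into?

glyhu

Compare letters: e→h is +3, e→h is +3, l→o is +3 — a constant shift. This is a Caesar cipher with shift 3.
On diver: d+3=g, i+3=l, v+3=y, e+3=h, r+3=u.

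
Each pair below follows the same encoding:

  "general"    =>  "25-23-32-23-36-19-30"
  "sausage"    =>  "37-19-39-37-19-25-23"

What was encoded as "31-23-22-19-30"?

Letters become their 1-based position plus 18 (so a→19, b→20, …).
Decoding 31-23-22-19-30: 31→(31−18)÷1=13=m, 23→(23−18)÷1=5=e, 22→(22−18)÷1=4=d, 19→(19−18)÷1=1=a, 30→(30−18)÷1=12=l.

medal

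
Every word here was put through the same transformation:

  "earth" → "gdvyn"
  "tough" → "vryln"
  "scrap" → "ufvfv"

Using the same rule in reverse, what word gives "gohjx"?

elder

In earth: e→g is +2, a→d is +3, r→v is +4, t→y is +5 — the shift increases by 1 each position. Each letter shifts forward by (position + 2), i.e. 2, 3, 4, … — the shift grows by one for each successive letter.
Decoding gohjx: g−2=e, o−3=l, h−4=d, j−5=e, x−6=r.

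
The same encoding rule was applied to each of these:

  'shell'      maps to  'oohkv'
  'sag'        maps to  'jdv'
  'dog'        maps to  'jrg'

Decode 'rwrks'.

The output letters match the input read backwards, each shifted +3: shell reversed is llehs. The word is reversed, then every letter is shifted forward by 3.
Decoding rwrks: shift back: r−3=o, w−3=t, r−3=o, k−3=h, s−3=p → otohp; then reverse → photo.

photo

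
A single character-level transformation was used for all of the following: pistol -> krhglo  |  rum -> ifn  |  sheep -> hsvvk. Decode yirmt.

Each letter is replaced by its mirror in the alphabet: a↔z, b↔y, c↔x, and so on (the Atbash cipher).
Undoing it on yirmt: y↔b, i↔r, r↔i, m↔n, t↔g.

bring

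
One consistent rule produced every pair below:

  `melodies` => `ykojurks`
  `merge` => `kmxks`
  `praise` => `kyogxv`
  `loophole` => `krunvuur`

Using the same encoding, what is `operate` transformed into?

kzgxkvu

The word is reversed, then every letter is shifted forward by 6.
Applying it to operate: reverse → etarepo; then shift: e+6=k, t+6=z, a+6=g, r+6=x, e+6=k, p+6=v, o+6=u.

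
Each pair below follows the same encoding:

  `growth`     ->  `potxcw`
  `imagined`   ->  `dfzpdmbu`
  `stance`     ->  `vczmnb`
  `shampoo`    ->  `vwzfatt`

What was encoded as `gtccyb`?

bottle

Each letter's alphabet position (a=0..z=25) is mapped through 7·x+25 mod 26 — an affine cipher.
Decoding gtccyb: g(6)→15·(6−25)≡1=b; t(19)→15·(19−25)≡14=o; c(2)→15·(2−25)≡19=t; c(2)→15·(2−25)≡19=t; y(24)→15·(24−25)≡11=l; b(1)→15·(1−25)≡4=e (all mod 26).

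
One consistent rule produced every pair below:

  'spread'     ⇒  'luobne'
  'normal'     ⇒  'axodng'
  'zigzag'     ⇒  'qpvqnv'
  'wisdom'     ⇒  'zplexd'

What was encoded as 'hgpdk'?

s(18)→l(11) and p(15)→u(20) fit y≡23x+13 (mod 26); the inverse of 23 mod 26 is 17. This is an affine cipher: with a=0,…,z=25, each position x becomes (23x+13) mod 26.
Undoing it on hgpdk: h(7)→17·(7−13)≡2=c; g(6)→17·(6−13)≡11=l; p(15)→17·(15−13)≡8=i; d(3)→17·(3−13)≡12=m; k(10)→17·(10−13)≡1=b (all mod 26).

climb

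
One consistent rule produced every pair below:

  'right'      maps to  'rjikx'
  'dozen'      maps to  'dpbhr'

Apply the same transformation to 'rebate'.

In right: r→r is +0, i→j is +1, g→i is +2, h→k is +3 — the shift increases by 1 each position. Letter i (0-indexed) is shifted by i+0, so successive shifts are 0, 1, 2, ….
On rebate: r+0=r, e+1=f, b+2=d, a+3=d, t+4=x, e+5=j.

rfddxj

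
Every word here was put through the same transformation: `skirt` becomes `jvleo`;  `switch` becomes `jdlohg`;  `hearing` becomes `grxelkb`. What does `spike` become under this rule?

Treating letters as 0–25, the rule is x ↦ 5x + 23 (mod 26).
For spike: s(18)→5·18+23≡9=j; p(15)→5·15+23≡20=u; i(8)→5·8+23≡11=l; k(10)→5·10+23≡21=v; e(4)→5·4+23≡17=r (all mod 26).

julvr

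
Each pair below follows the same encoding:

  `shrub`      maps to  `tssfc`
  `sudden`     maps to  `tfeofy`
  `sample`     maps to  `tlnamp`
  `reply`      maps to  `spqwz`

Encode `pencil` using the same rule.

qponjw

A repeating key of period 2 is used — shifts +1, +11 over and over.
For pencil: p+1=q, e+11=p, n+1=o, c+11=n, i+1=j, l+11=w.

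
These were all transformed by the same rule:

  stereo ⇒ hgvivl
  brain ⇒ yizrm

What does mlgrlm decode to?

Each pair mirrors across the alphabet (s↔h, t↔g, e↔v): positions sum to 25. This is the alphabet-reversal cipher (Atbash): a becomes z, b becomes y, etc.
Reversing it on mlgrlm: m↔n, l↔o, g↔t, r↔i, l↔o, m↔n.

notion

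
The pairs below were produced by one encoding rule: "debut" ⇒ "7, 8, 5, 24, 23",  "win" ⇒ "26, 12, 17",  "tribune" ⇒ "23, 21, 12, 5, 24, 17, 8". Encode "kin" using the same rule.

d is letter #4 and maps to 7: an offset of 3. The number is (letter's place in the alphabet, a=1) + 3.
Applying it to kin: k=11→14, i=9→12, n=14→17.

14, 12, 17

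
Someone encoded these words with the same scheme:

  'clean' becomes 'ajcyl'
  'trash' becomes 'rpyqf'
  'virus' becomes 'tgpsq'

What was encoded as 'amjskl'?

column

Compare letters: c→a is +24, l→j is +24, e→c is +24 — a constant shift. This is a Caesar cipher with shift 24.
Undoing it on amjskl: a−24=c, m−24=o, j−24=l, s−24=u, k−24=m, l−24=n.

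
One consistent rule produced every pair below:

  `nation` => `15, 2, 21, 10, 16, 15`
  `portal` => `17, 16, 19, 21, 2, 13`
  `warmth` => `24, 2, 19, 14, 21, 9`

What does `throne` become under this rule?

21, 9, 19, 16, 15, 6

Letters become their 1-based position plus 1 (so a→2, b→3, …).
On throne: t=20→21, h=8→9, r=18→19, o=15→16, n=14→15, e=5→6.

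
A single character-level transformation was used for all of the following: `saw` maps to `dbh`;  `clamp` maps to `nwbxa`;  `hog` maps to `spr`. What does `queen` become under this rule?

The shift depends on letter class: consonant s→d is +11, but vowel a→b is +1. Two shifts are in play — +1 for a/e/i/o/u, +11 for every other letter.
For queen: q(cons)+11=b, u(vowel)+1=v, e(vowel)+1=f, e(vowel)+1=f, n(cons)+11=y.

bvffy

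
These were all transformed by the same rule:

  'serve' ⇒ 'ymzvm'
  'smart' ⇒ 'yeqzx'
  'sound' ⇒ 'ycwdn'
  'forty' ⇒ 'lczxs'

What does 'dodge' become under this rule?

Treating letters as 0–25, the rule is x ↦ 25x + 16 (mod 26).
For dodge: d(3)→25·3+16≡13=n; o(14)→25·14+16≡2=c; d(3)→25·3+16≡13=n; g(6)→25·6+16≡10=k; e(4)→25·4+16≡12=m (all mod 26).

ncnkm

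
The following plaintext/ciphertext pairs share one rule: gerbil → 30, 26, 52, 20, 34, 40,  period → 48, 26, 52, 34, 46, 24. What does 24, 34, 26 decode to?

g(#7)→30 and e(#5)→26: differences scale by 2, so n = 2·pos + 16. With a=1..z=26, the number is 2·pos + 16.
Undoing it on 24, 34, 26: 24→(24−16)÷2=4=d, 34→(34−16)÷2=9=i, 26→(26−16)÷2=5=e.

die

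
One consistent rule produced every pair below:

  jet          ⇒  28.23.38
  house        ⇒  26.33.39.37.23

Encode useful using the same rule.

j is letter #10 and maps to 28: an offset of 18. Each letter is replaced by its alphabet position (a=1..z=26) + 18.
On useful: u=21→39, s=19→37, e=5→23, f=6→24, u=21→39, l=12→30.

39.37.23.24.39.30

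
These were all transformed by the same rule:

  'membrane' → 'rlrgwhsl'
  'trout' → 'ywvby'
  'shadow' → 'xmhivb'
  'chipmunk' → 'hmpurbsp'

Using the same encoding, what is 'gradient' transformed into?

The shift depends on letter class: consonant m→r is +5, but vowel e→l is +7. Two shifts are in play — +7 for a/e/i/o/u, +5 for every other letter.
On gradient: g(cons)+5=l, r(cons)+5=w, a(vowel)+7=h, d(cons)+5=i, i(vowel)+7=p, e(vowel)+7=l, n(cons)+5=s, t(cons)+5=y.

lwhiplsy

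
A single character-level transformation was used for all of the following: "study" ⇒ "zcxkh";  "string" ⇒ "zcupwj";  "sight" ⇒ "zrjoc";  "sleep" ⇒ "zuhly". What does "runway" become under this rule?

Shifts by position in study: pos 0: s→z (+7), pos 1: t→c (+9), pos 2: u→x (+3), pos 3: d→k (+7), pos 4: y→h (+9) — repeating every 3. The shifts repeat in a cycle of length 3: positions 0,1,… shift by +7, +9, +3, then the pattern repeats.
On runway: r+7=y, u+9=d, n+3=q, w+7=d, a+9=j, y+3=b.

ydqdjb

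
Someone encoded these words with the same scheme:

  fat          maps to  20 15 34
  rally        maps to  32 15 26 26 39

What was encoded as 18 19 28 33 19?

Letters become their 1-based position plus 14 (so a→15, b→16, …).
Reversing it on 18 19 28 33 19: 18→(18−14)÷1=4=d, 19→(19−14)÷1=5=e, 28→(28−14)÷1=14=n, 33→(33−14)÷1=19=s, 19→(19−14)÷1=5=e.

dense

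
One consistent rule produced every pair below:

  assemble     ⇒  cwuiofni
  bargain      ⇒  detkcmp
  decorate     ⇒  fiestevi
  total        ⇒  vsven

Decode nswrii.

lounge

Shifts by position in assemble: pos 0: a→c (+2), pos 1: s→w (+4), pos 2: s→u (+2), pos 3: e→i (+4) — repeating every 2. The shifts repeat in a cycle of length 2: positions 0,1,… shift by +2, +4, then the pattern repeats.
Decoding nswrii: n−2=l, s−4=o, w−2=u, r−4=n, i−2=g, i−4=e.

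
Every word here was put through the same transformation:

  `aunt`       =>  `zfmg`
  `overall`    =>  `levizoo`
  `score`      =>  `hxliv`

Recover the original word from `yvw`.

Each pair mirrors across the alphabet (a↔z, u↔f, n↔m): positions sum to 25. Each letter is replaced by its mirror in the alphabet: a↔z, b↔y, c↔x, and so on (the Atbash cipher).
Reversing it on yvw: y↔b, v↔e, w↔d.

bed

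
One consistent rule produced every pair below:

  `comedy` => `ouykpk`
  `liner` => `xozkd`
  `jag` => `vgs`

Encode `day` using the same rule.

The shift depends on letter class: consonant c→o is +12, but vowel o→u is +6. Vowels shift forward by 6 and consonants shift forward by 12.
On day: d(cons)+12=p, a(vowel)+6=g, y(cons)+12=k.

pgk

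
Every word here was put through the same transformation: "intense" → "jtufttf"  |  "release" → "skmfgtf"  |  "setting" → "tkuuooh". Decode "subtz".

Shifts by position in intense: pos 0: i→j (+1), pos 1: n→t (+6), pos 2: t→u (+1), pos 3: e→f (+1), pos 4: n→t (+6), pos 5: s→t (+1) — repeating every 3. It's a Vigenère-style cipher with numeric key [1,6,1]: position i shifts by key[i mod 3].
Reversing it on subtz: s−1=r, u−6=o, b−1=a, t−1=s, z−6=t.

roast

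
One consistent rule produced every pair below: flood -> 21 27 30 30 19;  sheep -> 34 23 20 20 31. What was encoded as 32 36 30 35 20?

quote

The number is (letter's place in the alphabet, a=1) + 15.
Reversing it on 32 36 30 35 20: 32→(32−15)÷1=17=q, 36→(36−15)÷1=21=u, 30→(30−15)÷1=15=o, 35→(35−15)÷1=20=t, 20→(20−15)÷1=5=e.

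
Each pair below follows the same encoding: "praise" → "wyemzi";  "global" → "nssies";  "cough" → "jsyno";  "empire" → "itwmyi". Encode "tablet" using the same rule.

aeisia

The shift depends on letter class: consonant p→w is +7, but vowel a→e is +4. Vowels shift forward by 4 and consonants shift forward by 7.
On tablet: t(cons)+7=a, a(vowel)+4=e, b(cons)+7=i, l(cons)+7=s, e(vowel)+4=i, t(cons)+7=a.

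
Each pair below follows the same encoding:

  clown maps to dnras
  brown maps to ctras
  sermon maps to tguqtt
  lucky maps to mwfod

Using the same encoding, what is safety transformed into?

In clown: c→d is +1, l→n is +2, o→r is +3, w→a is +4 — the shift increases by 1 each position. Each letter shifts forward by (position + 1), i.e. 1, 2, 3, … — the shift grows by one for each successive letter.
Applying it to safety: s+1=t, a+2=c, f+3=i, e+4=i, t+5=y, y+6=e.

tciiye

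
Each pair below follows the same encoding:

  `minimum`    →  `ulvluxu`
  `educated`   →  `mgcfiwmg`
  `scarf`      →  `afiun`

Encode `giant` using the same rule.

It's a Vigenère-style cipher with numeric key [8,3]: position i shifts by key[i mod 2].
For giant: g+8=o, i+3=l, a+8=i, n+3=q, t+8=b.

oliqb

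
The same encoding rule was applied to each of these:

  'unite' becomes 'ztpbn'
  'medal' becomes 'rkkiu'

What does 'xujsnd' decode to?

socket

The shift increases by 1 at each position, starting from +5: 5, 6, 7, ….
Undoing it on xujsnd: x−5=s, u−6=o, j−7=c, s−8=k, n−9=e, d−10=t.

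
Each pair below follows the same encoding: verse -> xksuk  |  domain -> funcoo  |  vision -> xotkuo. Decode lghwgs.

It's a Vigenère-style cipher with numeric key [2,6,1]: position i shifts by key[i mod 3].
Decoding lghwgs: l−2=j, g−6=a, h−1=g, w−2=u, g−6=a, s−1=r.

jaguar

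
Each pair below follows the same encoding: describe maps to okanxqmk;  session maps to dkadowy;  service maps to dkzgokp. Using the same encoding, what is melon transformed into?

Shifts by position in describe: pos 0: d→o (+11), pos 1: e→k (+6), pos 2: s→a (+8), pos 3: c→n (+11), pos 4: r→x (+6), pos 5: i→q (+8) — repeating every 3. A repeating key of period 3 is used — shifts +11, +6, +8 over and over.
On melon: m+11=x, e+6=k, l+8=t, o+11=z, n+6=t.

xktzt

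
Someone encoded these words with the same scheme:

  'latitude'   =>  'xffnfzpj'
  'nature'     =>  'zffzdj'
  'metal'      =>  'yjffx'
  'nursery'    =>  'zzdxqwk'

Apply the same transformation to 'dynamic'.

Shifts by position in latitude: pos 0: l→x (+12), pos 1: a→f (+5), pos 2: t→f (+12), pos 3: i→n (+5) — repeating every 2. It's a Vigenère-style cipher with numeric key [12,5]: position i shifts by key[i mod 2].
Applying it to dynamic: d+12=p, y+5=d, n+12=z, a+5=f, m+12=y, i+5=n, c+12=o.

pdzfyno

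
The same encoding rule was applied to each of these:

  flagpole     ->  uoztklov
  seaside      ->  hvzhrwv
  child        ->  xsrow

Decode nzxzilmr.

Each pair mirrors across the alphabet (f↔u, l↔o, a↔z): positions sum to 25. Letters are reflected about the middle of the alphabet (position → 25−position): Atbash.
Decoding nzxzilmr: n↔m, z↔a, x↔c, z↔a, i↔r, l↔o, m↔n, r↔i.

macaroni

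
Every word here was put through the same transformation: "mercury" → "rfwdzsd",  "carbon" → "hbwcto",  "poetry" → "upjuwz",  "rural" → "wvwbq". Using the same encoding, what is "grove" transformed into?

lstwj

Shifts by position in mercury: pos 0: m→r (+5), pos 1: e→f (+1), pos 2: r→w (+5), pos 3: c→d (+1) — repeating every 2. It's a Vigenère-style cipher with numeric key [5,1]: position i shifts by key[i mod 2].
On grove: g+5=l, r+1=s, o+5=t, v+1=w, e+5=j.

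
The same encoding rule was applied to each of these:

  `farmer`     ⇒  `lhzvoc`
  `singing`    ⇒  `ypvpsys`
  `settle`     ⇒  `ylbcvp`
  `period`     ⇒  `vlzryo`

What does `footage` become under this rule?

lvwckrq

In farmer: f→l is +6, a→h is +7, r→z is +8, m→v is +9 — the shift increases by 1 each position. The shift increases by 1 at each position, starting from +6: 6, 7, 8, ….
On footage: f+6=l, o+7=v, o+8=w, t+9=c, a+10=k, g+11=r, e+12=q.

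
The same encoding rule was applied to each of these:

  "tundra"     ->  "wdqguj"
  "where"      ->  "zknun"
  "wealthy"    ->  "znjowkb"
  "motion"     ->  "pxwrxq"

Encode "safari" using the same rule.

The shift depends on letter class: consonant t→w is +3, but vowel u→d is +9. The rule splits by letter class: vowels +9, consonants +3.
For safari: s(cons)+3=v, a(vowel)+9=j, f(cons)+3=i, a(vowel)+9=j, r(cons)+3=u, i(vowel)+9=r.

vjijur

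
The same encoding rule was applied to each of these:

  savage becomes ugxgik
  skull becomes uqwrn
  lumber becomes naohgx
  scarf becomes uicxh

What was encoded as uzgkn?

Shifts by position in savage: pos 0: s→u (+2), pos 1: a→g (+6), pos 2: v→x (+2), pos 3: a→g (+6) — repeating every 2. A repeating key of period 2 is used — shifts +2, +6 over and over.
Decoding uzgkn: u−2=s, z−6=t, g−2=e, k−6=e, n−2=l.

steel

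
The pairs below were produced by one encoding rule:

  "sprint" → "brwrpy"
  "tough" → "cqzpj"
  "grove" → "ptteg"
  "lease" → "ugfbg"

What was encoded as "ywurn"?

Shifts by position in sprint: pos 0: s→b (+9), pos 1: p→r (+2), pos 2: r→w (+5), pos 3: i→r (+9), pos 4: n→p (+2), pos 5: t→y (+5) — repeating every 3. The shifts repeat in a cycle of length 3: positions 0,1,… shift by +9, +2, +5, then the pattern repeats.
Decoding ywurn: y−9=p, w−2=u, u−5=p, r−9=i, n−2=l.

pupil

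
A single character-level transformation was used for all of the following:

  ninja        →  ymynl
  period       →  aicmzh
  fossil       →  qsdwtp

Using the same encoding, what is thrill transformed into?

Shifts by position in ninja: pos 0: n→y (+11), pos 1: i→m (+4), pos 2: n→y (+11), pos 3: j→n (+4) — repeating every 2. A repeating key of period 2 is used — shifts +11, +4 over and over.
Applying it to thrill: t+11=e, h+4=l, r+11=c, i+4=m, l+11=w, l+4=p.

elcmwp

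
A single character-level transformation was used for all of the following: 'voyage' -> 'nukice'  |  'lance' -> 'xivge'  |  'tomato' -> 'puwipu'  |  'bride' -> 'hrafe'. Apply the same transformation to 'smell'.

qwexx

v(21)→n(13) and o(14)→u(20) fit y≡25x+8 (mod 26); the inverse of 25 mod 26 is 25. Each letter's alphabet position (a=0..z=25) is mapped through 25·x+8 mod 26 — an affine cipher.
Applying it to smell: s(18)→25·18+8≡16=q; m(12)→25·12+8≡22=w; e(4)→25·4+8≡4=e; l(11)→25·11+8≡23=x; l(11)→25·11+8≡23=x (all mod 26).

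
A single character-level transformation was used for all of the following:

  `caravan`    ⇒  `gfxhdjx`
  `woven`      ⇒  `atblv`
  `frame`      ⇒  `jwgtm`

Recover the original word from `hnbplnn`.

divided

In caravan: c→g is +4, a→f is +5, r→x is +6, a→h is +7 — the shift increases by 1 each position. The shift increases by 1 at each position, starting from +4: 4, 5, 6, ….
Reversing it on hnbplnn: h−4=d, n−5=i, b−6=v, p−7=i, l−8=d, n−9=e, n−10=d.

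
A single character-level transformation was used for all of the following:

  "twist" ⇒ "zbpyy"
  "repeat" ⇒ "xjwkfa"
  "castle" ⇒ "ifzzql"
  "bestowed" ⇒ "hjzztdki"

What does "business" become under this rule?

hzzoslyx

Shifts by position in twist: pos 0: t→z (+6), pos 1: w→b (+5), pos 2: i→p (+7), pos 3: s→y (+6), pos 4: t→y (+5) — repeating every 3. It's a Vigenère-style cipher with numeric key [6,5,7]: position i shifts by key[i mod 3].
Applying it to business: b+6=h, u+5=z, s+7=z, i+6=o, n+5=s, e+7=l, s+6=y, s+5=x.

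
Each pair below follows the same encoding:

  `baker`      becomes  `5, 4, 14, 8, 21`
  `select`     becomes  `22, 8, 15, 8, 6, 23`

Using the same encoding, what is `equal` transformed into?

8, 20, 24, 4, 15

Each letter is replaced by its alphabet position (a=1..z=26) + 3.
For equal: e=5→8, q=17→20, u=21→24, a=1→4, l=12→15.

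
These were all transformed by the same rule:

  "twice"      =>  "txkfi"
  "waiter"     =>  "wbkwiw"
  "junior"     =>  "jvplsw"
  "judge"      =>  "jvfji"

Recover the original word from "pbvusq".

patrol

In twice: t→t is +0, w→x is +1, i→k is +2, c→f is +3 — the shift increases by 1 each position. Each letter shifts forward by its position index (0, 1, 2, …) — the shift grows by one for each successive letter.
Decoding pbvusq: p−0=p, b−1=a, v−2=t, u−3=r, s−4=o, q−5=l.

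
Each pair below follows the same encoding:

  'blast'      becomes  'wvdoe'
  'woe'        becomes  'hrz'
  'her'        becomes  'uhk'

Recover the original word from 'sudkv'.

sharp

The output letters match the input read backwards, each shifted +3: blast reversed is tsalb. Two steps: reverse the string, then apply a Caesar shift of +3.
Undoing it on sudkv: shift back: s−3=p, u−3=r, d−3=a, k−3=h, v−3=s → prahs; then reverse → sharp.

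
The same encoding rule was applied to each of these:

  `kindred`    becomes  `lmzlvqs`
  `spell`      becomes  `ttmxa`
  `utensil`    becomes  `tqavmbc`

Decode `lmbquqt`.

limited

The output letters match the input read backwards, each shifted +8: kindred reversed is derdnik. The word is reversed, then every letter is shifted forward by 8.
Reversing it on lmbquqt: shift back: l−8=d, m−8=e, b−8=t, q−8=i, u−8=m, q−8=i, t−8=l → detimil; then reverse → limited.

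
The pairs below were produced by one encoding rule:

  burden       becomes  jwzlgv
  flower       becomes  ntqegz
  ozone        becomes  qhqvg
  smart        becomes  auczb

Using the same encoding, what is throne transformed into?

bpzqvg

The shift depends on letter class: consonant b→j is +8, but vowel u→w is +2. Two shifts are in play — +2 for a/e/i/o/u, +8 for every other letter.
For throne: t(cons)+8=b, h(cons)+8=p, r(cons)+8=z, o(vowel)+2=q, n(cons)+8=v, e(vowel)+2=g.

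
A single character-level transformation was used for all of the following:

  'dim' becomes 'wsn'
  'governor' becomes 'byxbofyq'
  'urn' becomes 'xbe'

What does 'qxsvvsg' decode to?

The output letters match the input read backwards, each shifted +10: dim reversed is mid. Read the word backwards and shift each letter +10.
Reversing it on qxsvvsg: shift back: q−10=g, x−10=n, s−10=i, v−10=l, v−10=l, s−10=i, g−10=w → gnilliw; then reverse → willing.

willing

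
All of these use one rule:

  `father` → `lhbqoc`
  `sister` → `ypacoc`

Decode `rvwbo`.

loose

In father: f→l is +6, a→h is +7, t→b is +8, h→q is +9 — the shift increases by 1 each position. Each letter shifts forward by (position + 6), i.e. 6, 7, 8, … — the shift grows by one for each successive letter.
Decoding rvwbo: r−6=l, v−7=o, w−8=o, b−9=s, o−10=e.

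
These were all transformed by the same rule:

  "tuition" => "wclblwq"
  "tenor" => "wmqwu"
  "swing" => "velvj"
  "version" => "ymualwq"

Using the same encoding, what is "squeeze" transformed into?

Shifts by position in tuition: pos 0: t→w (+3), pos 1: u→c (+8), pos 2: i→l (+3), pos 3: t→b (+8) — repeating every 2. The shifts repeat in a cycle of length 2: positions 0,1,… shift by +3, +8, then the pattern repeats.
Applying it to squeeze: s+3=v, q+8=y, u+3=x, e+8=m, e+3=h, z+8=h, e+3=h.

vyxmhhh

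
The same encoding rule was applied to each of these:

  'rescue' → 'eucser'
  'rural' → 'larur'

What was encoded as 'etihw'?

The word is simply reversed.
Undoing it on etihw: then reverse → white.

white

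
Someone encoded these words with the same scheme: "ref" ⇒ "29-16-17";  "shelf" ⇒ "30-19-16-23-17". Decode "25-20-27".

r is letter #18 and maps to 29: an offset of 11. Each letter is replaced by its alphabet position (a=1..z=26) + 11.
Decoding 25-20-27: 25→(25−11)÷1=14=n, 20→(20−11)÷1=9=i, 27→(27−11)÷1=16=p.

nip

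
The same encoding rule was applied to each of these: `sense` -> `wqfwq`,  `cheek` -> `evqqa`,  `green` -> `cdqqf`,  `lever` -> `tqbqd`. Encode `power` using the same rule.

s(18)→w(22) and e(4)→q(16) fit y≡19x+18 (mod 26); the inverse of 19 mod 26 is 11. This is an affine cipher: with a=0,…,z=25, each position x becomes (19x+18) mod 26.
For power: p(15)→19·15+18≡17=r; o(14)→19·14+18≡24=y; w(22)→19·22+18≡20=u; e(4)→19·4+18≡16=q; r(17)→19·17+18≡3=d (all mod 26).

ryuqd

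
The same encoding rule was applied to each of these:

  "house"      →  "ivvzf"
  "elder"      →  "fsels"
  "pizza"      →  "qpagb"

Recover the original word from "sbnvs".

Shifts by position in house: pos 0: h→i (+1), pos 1: o→v (+7), pos 2: u→v (+1), pos 3: s→z (+7) — repeating every 2. A repeating key of period 2 is used — shifts +1, +7 over and over.
Decoding sbnvs: s−1=r, b−7=u, n−1=m, v−7=o, s−1=r.

rumor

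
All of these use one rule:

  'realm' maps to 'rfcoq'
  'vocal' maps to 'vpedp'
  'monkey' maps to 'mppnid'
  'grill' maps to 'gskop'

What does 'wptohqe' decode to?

In realm: r→r is +0, e→f is +1, a→c is +2, l→o is +3 — the shift increases by 1 each position. Letter i (0-indexed) is shifted by i+0, so successive shifts are 0, 1, 2, ….
Reversing it on wptohqe: w−0=w, p−1=o, t−2=r, o−3=l, h−4=d, q−5=l, e−6=y.

worldly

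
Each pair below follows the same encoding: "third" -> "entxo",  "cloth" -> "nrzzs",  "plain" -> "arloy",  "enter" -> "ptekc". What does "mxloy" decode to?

Shifts by position in third: pos 0: t→e (+11), pos 1: h→n (+6), pos 2: i→t (+11), pos 3: r→x (+6) — repeating every 2. The shifts repeat in a cycle of length 2: positions 0,1,… shift by +11, +6, then the pattern repeats.
Reversing it on mxloy: m−11=b, x−6=r, l−11=a, o−6=i, y−11=n.

brain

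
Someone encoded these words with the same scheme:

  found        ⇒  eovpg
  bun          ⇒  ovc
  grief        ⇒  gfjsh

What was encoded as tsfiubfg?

feathers

The output letters match the input read backwards, each shifted +1: found reversed is dnuof. Two steps: reverse the string, then apply a Caesar shift of +1.
Undoing it on tsfiubfg: shift back: t−1=s, s−1=r, f−1=e, i−1=h, u−1=t, b−1=a, f−1=e, g−1=f → srehtaef; then reverse → feathers.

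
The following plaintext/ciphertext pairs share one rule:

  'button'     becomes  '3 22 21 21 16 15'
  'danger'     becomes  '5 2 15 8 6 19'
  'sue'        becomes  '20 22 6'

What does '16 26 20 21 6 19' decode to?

b is letter #2 and maps to 3: an offset of 1. Each letter is replaced by its alphabet position (a=1..z=26) + 1.
Decoding 16 26 20 21 6 19: 16→(16−1)÷1=15=o, 26→(26−1)÷1=25=y, 20→(20−1)÷1=19=s, 21→(21−1)÷1=20=t, 6→(6−1)÷1=5=e, 19→(19−1)÷1=18=r.

oyster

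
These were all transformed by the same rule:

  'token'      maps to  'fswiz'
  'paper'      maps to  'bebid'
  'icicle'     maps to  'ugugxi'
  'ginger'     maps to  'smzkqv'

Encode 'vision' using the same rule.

Shifts by position in token: pos 0: t→f (+12), pos 1: o→s (+4), pos 2: k→w (+12), pos 3: e→i (+4) — repeating every 2. A repeating key of period 2 is used — shifts +12, +4 over and over.
Applying it to vision: v+12=h, i+4=m, s+12=e, i+4=m, o+12=a, n+4=r.

hmemar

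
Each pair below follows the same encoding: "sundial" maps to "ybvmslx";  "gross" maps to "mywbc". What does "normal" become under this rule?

tvzvkw

In sundial: s→y is +6, u→b is +7, n→v is +8, d→m is +9 — the shift increases by 1 each position. Letter i (0-indexed) is shifted by i+6, so successive shifts are 6, 7, 8, ….
On normal: n+6=t, o+7=v, r+8=z, m+9=v, a+10=k, l+11=w.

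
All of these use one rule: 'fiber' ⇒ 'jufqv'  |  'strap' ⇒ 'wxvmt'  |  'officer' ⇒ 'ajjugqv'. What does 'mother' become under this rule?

The shift depends on letter class: consonant f→j is +4, but vowel i→u is +12. Vowels shift forward by 12 and consonants shift forward by 4.
Applying it to mother: m(cons)+4=q, o(vowel)+12=a, t(cons)+4=x, h(cons)+4=l, e(vowel)+12=q, r(cons)+4=v.

qaxlqv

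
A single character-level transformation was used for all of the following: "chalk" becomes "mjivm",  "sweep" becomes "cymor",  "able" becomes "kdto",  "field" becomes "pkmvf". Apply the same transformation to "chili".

Shifts by position in chalk: pos 0: c→m (+10), pos 1: h→j (+2), pos 2: a→i (+8), pos 3: l→v (+10), pos 4: k→m (+2) — repeating every 3. A repeating key of period 3 is used — shifts +10, +2, +8 over and over.
For chili: c+10=m, h+2=j, i+8=q, l+10=v, i+2=k.

mjqvk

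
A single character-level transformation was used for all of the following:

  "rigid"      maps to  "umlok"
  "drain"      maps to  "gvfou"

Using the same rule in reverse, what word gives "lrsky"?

Each letter shifts forward by (position + 3), i.e. 3, 4, 5, … — the shift grows by one for each successive letter.
Reversing it on lrsky: l−3=i, r−4=n, s−5=n, k−6=e, y−7=r.

inner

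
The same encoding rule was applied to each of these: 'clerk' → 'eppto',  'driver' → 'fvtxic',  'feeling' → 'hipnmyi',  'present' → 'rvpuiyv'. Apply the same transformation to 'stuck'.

Shifts by position in clerk: pos 0: c→e (+2), pos 1: l→p (+4), pos 2: e→p (+11), pos 3: r→t (+2), pos 4: k→o (+4) — repeating every 3. It's a Vigenère-style cipher with numeric key [2,4,11]: position i shifts by key[i mod 3].
For stuck: s+2=u, t+4=x, u+11=f, c+2=e, k+4=o.

uxfeo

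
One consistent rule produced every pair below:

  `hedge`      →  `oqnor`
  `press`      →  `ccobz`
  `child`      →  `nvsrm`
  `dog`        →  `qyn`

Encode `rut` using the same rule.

The output letters match the input read backwards, each shifted +10: hedge reversed is egdeh. Read the word backwards and shift each letter +10.
Applying it to rut: reverse → tur; then shift: t+10=d, u+10=e, r+10=b.

deb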